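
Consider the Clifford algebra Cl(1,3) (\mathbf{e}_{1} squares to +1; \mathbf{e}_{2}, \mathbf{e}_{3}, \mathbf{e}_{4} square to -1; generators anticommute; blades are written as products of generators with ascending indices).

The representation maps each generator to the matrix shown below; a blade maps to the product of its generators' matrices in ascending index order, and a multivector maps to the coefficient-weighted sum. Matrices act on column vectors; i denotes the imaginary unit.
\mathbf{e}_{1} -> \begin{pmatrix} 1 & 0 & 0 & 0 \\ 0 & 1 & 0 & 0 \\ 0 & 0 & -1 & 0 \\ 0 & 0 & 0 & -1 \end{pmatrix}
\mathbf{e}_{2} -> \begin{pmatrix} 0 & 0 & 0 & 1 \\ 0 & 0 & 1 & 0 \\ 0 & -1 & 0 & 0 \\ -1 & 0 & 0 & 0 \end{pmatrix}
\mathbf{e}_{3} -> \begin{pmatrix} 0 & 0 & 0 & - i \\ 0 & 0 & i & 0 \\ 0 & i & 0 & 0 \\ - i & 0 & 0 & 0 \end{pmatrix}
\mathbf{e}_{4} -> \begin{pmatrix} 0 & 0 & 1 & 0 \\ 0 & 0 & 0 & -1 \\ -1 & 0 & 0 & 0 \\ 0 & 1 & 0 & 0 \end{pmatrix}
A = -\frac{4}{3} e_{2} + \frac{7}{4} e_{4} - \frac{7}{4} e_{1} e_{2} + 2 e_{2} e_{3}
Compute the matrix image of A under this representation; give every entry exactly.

Bivector images (products of the table entries): rho(e_{1} e_{2}) = rho(\mathbf{e}_{1})rho(\mathbf{e}_{2}) = \begin{pmatrix} 0 & 0 & 0 & 1 \\ 0 & 0 & 1 & 0 \\ 0 & 1 & 0 & 0 \\ 1 & 0 & 0 & 0 \end{pmatrix}; rho(e_{2} e_{3}) = rho(\mathbf{e}_{2})rho(\mathbf{e}_{3}) = \begin{pmatrix} - i & 0 & 0 & 0 \\ 0 & i & 0 & 0 \\ 0 & 0 & - i & 0 \\ 0 & 0 & 0 & i \end{pmatrix}.
M = (-\frac{4}{3})*rho(e_{2}) + (\frac{7}{4})*rho(e_{4}) + (-\frac{7}{4})*rho(e_{1} e_{2}) + (2)*rho(e_{2} e_{3}), summed entrywise:
Answer: \begin{pmatrix} - 2 i & 0 & \frac{7}{4} & - \frac{37}{12} \\ 0 & 2 i & - \frac{37}{12} & - \frac{7}{4} \\ - \frac{7}{4} & - \frac{5}{12} & - 2 i & 0 \\ - \frac{5}{12} & \frac{7}{4} & 0 & 2 i \end{pmatrix}


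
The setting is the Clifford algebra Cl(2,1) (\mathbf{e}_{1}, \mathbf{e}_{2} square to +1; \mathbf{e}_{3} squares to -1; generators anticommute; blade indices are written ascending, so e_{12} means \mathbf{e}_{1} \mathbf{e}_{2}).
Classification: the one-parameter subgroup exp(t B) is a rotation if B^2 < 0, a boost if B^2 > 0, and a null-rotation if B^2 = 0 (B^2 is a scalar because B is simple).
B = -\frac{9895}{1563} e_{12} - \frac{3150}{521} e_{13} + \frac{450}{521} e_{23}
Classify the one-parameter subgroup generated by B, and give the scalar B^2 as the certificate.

B^2 term by term: the squares give (-\frac{9895}{1563})^2*(e_{12})^2 + (-\frac{3150}{521})^2*(e_{13})^2 + (\frac{450}{521})^2*(e_{23})^2 = \frac{97911025}{2442969}*(-1) + \frac{9922500}{271441}*(+1) + \frac{202500}{271441}*(+1) = -\frac{25}{9} (each basis 2-blade squares to minus the product of its generators' squares); cross terms between blades sharing an index anticommute and cancel. So B^2 = -\frac{25}{9}.
Answer: rotation, certificate B^2 = -\frac{25}{9}. Key observation: B^2 = -\frac{25}{9} is a conjugation invariant, so its sign decides the class regardless of the surface form of B.


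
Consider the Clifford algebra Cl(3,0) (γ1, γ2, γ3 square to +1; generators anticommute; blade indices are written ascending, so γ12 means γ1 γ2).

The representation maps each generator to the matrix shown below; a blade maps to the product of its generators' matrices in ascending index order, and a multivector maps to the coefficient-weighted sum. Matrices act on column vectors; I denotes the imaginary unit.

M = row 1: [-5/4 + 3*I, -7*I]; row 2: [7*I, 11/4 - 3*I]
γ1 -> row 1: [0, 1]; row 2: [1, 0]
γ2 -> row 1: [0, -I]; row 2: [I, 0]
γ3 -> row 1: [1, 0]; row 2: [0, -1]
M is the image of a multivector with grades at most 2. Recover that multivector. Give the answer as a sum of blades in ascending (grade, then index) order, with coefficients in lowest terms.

Method: 1, rho(γ1), rho(γ2), rho(γ3) form a trace-orthogonal basis of the 2x2 complex matrices (tr(X Y) = 2 if X = Y, else 0), so M = m0*1 + m1*rho(γ1) + m2*rho(γ2) + m3*rho(γ3) with m0 = tr(M)/2 = 3/4, m1 = tr(M rho(γ1))/2 = 0, m2 = tr(M rho(γ2))/2 = 7, m3 = tr(M rho(γ3))/2 = -2 + 3*I.
Multiplying table entries, the bivector images are rho(γ12) = I*rho(γ3), rho(γ13) = -I*rho(γ2), rho(γ23) = I*rho(γ1); with real blade coefficients the real parts of m0..m3 are the coefficients of 1, γ1, γ2, γ3 and the imaginary parts give the bivectors (γ23: Im m1, γ13: -Im m2, γ12: Im m3).
Answer: 3/4 + 7*γ2 - 2*γ3 + 3*γ12


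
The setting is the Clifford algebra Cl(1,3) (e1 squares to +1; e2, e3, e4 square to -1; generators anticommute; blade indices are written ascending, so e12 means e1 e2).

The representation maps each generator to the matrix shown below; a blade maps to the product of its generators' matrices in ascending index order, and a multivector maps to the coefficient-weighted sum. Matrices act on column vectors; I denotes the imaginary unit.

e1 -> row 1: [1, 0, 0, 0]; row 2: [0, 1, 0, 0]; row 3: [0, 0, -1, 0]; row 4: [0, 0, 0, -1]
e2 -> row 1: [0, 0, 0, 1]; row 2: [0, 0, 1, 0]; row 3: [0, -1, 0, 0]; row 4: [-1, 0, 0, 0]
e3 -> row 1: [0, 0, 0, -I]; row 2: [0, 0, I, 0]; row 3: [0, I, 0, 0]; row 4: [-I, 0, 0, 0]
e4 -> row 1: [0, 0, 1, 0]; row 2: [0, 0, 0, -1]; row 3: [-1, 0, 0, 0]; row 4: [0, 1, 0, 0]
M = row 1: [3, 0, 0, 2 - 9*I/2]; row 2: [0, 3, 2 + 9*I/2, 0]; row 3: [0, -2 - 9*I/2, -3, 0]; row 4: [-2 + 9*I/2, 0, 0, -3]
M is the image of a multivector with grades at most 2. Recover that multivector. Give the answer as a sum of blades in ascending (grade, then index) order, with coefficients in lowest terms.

Method: the blade images are trace-orthogonal — tr(rho(e_A) rho(e_B)^-1) = 4 if A = B and 0 otherwise — and rho(e_A)^-1 = (e_A)^2 * rho(e_A) with (e_A)^2 = +1 or -1, so the coefficient of e_A in the preimage is (e_A)^2 * tr(M rho(e_A))/4.
Nonzero projections over blades of grade <= 2: e1: (e1)^2 = +1, tr(M rho(e1)) = 12, coefficient 3; e2: (e2)^2 = -1, tr(M rho(e2)) = -8, coefficient 2; e13: (e13)^2 = +1, tr(M rho(e13)) = 18, coefficient 9/2. Every other blade of grade <= 2 projects to 0.
Answer: 3*e1 + 2*e2 + 9/2*e13


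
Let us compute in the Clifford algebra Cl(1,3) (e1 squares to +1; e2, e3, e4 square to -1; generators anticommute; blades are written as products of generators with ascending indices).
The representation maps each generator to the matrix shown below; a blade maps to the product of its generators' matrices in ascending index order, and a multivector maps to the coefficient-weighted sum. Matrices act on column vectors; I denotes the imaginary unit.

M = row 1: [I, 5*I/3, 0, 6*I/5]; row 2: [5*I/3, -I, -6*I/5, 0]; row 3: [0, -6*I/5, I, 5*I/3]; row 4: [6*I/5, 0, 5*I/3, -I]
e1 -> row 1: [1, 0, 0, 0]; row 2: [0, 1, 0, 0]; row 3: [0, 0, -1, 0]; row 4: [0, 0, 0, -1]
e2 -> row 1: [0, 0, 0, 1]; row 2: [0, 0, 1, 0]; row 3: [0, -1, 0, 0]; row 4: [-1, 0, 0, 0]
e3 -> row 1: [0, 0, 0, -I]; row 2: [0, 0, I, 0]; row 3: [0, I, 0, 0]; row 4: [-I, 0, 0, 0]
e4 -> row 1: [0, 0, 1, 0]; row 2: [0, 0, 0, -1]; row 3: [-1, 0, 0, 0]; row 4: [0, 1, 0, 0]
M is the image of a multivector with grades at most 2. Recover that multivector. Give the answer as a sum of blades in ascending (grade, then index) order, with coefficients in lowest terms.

Method: the blade images are trace-orthogonal — tr(rho(e_A) rho(e_B)^-1) = 4 if A = B and 0 otherwise — and rho(e_A)^-1 = (e_A)^2 * rho(e_A) with (e_A)^2 = +1 or -1, so the coefficient of e_A in the preimage is (e_A)^2 * tr(M rho(e_A))/4.
Nonzero projections over blades of grade <= 2: e3: (e3)^2 = -1, tr(M rho(e3)) = 24/5, coefficient -6/5; e2 e3: (e2 e3)^2 = -1, tr(M rho(e2 e3)) = 4, coefficient -1; e3 e4: (e3 e4)^2 = -1, tr(M rho(e3 e4)) = 20/3, coefficient -5/3. Every other blade of grade <= 2 projects to 0.
Answer: -6/5*e3 - e2 e3 - 5/3*e3 e4


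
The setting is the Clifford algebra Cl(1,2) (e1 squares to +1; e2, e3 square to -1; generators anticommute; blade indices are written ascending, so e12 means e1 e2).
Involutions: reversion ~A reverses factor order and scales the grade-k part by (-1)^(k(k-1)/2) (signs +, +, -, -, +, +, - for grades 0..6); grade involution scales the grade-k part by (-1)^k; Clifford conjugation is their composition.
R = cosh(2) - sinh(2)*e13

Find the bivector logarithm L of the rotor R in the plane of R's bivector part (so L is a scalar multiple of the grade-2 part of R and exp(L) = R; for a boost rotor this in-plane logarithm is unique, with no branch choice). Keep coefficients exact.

The scalar part of R is cosh(2), so cosh pins the rapidity up to sign — the sign comes from the bivector part; dividing that part by sinh of the rapidity yields the plane, and the in-plane L = rapidity * plane is unique because the two sign choices cancel.
Concretely: cosh(rapidity) = cosh(2) gives rapidity = ±2, and since rapidity/sinh(rapidity) is even the sign is immaterial: L = (rapidity/sinh(rapidity)) * <R>_2 = (2/sinh(2)) * <R>_2.
Answer: -2*e13


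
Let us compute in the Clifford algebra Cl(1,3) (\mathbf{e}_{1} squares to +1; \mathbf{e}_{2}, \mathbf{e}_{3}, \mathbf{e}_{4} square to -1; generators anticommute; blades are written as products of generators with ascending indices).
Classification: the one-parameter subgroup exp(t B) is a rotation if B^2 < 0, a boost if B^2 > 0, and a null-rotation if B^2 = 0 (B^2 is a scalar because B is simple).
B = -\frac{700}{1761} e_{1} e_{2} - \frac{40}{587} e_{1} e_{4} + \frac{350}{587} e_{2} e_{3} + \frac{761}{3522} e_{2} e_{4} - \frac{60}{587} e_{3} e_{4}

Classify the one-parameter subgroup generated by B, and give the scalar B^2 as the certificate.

B^2 term by term: the squares give (-\frac{700}{1761})^2*(e_{1} e_{2})^2 + (-\frac{40}{587})^2*(e_{1} e_{4})^2 + (\frac{350}{587})^2*(e_{2} e_{3})^2 + (\frac{761}{3522})^2*(e_{2} e_{4})^2 + (-\frac{60}{587})^2*(e_{3} e_{4})^2 = \frac{490000}{3101121}*(+1) + \frac{1600}{344569}*(+1) + \frac{122500}{344569}*(-1) + \frac{579121}{12404484}*(-1) + \frac{3600}{344569}*(-1) = -\frac{1}{4} (each basis 2-blade squares to minus the product of its generators' squares); cross terms between blades sharing an index anticommute and cancel; the commuting (index-disjoint) pairs give grade-4 terms 2*c*c'*(blade product), which cancel blade by blade — e_{1} e_{2} e_{3} e_{4}: \frac{28000}{344569} - \frac{28000}{344569} = 0 — confirming B is simple. So B^2 = -\frac{1}{4}.
Answer: rotation, certificate B^2 = -\frac{1}{4}. Key observation: B^2 = -\frac{1}{4} is a conjugation invariant, so its sign decides the class regardless of the surface form of B.


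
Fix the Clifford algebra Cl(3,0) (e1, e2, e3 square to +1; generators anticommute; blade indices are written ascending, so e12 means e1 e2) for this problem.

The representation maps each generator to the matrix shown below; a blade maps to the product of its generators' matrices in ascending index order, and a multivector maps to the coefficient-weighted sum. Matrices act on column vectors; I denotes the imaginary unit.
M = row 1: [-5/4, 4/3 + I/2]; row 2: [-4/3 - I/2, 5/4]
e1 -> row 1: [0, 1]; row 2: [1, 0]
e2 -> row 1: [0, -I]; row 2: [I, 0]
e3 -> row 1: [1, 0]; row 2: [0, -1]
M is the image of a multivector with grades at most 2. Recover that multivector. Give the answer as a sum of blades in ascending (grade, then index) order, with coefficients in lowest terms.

Method: 1, rho(e1), rho(e2), rho(e3) form a trace-orthogonal basis of the 2x2 complex matrices (tr(X Y) = 2 if X = Y, else 0), so M = m0*1 + m1*rho(e1) + m2*rho(e2) + m3*rho(e3) with m0 = tr(M)/2 = 0, m1 = tr(M rho(e1))/2 = 0, m2 = tr(M rho(e2))/2 = -1/2 + 4*I/3, m3 = tr(M rho(e3))/2 = -5/4.
Multiplying table entries, the bivector images are rho(e12) = I*rho(e3), rho(e13) = -I*rho(e2), rho(e23) = I*rho(e1); with real blade coefficients the real parts of m0..m3 are the coefficients of 1, e1, e2, e3 and the imaginary parts give the bivectors (e23: Im m1, e13: -Im m2, e12: Im m3).
Answer: -1/2*e2 - 5/4*e3 - 4/3*e13


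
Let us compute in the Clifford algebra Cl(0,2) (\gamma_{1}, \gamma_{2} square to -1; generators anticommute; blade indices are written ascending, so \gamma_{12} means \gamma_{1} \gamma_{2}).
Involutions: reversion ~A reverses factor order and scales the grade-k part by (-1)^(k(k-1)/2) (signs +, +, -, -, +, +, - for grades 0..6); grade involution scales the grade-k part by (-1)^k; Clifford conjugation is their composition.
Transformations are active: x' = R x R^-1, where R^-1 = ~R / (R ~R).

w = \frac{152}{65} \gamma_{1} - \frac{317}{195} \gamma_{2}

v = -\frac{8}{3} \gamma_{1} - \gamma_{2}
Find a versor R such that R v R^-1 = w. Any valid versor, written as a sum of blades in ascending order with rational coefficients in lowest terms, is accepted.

Equal squares first: v^2 = w^2 = -\frac{73}{9}. Then v + w = -\frac{64}{195} \gamma_{1} - \frac{512}{195} \gamma_{2} is a versor taking v to w, provided it is invertible.
Answer: -\frac{64}{195} \gamma_{1} - \frac{512}{195} \gamma_{2}


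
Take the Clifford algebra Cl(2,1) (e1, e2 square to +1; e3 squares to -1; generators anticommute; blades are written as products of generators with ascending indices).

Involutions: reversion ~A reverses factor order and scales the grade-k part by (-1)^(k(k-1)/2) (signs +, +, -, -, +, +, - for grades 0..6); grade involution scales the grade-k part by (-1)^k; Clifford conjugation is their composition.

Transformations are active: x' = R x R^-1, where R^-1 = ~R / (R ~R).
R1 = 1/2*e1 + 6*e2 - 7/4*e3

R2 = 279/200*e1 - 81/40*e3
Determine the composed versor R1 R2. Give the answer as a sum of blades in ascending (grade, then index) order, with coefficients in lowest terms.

Distribute over the terms of R2 (each basis-blade product reordered to ascending indices, repeated generators contracted through their squares):
R1 (279/200*e1) = 279/400 - 837/100*e1 e2 + 1953/800*e1 e3
R1 (-81/40*e3) = -567/160 - 81/80*e1 e3 - 243/20*e2 e3
Summing the partial products and collecting blades:
Answer: -2277/800 - 837/100*e1 e2 + 1143/800*e1 e3 - 243/20*e2 e3


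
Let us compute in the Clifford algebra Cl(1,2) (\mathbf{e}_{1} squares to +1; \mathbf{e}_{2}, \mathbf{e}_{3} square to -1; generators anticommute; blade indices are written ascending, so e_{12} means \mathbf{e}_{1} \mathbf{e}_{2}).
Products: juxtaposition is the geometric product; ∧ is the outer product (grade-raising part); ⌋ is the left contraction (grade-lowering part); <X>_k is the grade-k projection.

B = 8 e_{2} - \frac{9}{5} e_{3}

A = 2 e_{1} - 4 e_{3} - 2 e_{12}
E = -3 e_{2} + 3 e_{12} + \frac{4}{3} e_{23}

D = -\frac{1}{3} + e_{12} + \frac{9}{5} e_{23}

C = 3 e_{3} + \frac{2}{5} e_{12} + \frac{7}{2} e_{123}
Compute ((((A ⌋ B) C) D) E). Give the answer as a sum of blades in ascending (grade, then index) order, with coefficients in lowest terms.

step 1: -\frac{36}{5}
step 2: -\frac{108}{5} e_{3} - \frac{72}{25} e_{12} - \frac{126}{5} e_{123}
step 3: -\frac{72}{25} + \frac{1134}{25} e_{1} - \frac{972}{25} e_{2} - 18 e_{3} + \frac{24}{25} e_{12} + \frac{648}{125} e_{13} - \frac{66}{5} e_{123}
step 4: -\frac{2844}{25} - \frac{2404}{25} e_{1} + \frac{3018}{25} e_{2} + \frac{306}{25} e_{3} - \frac{17226}{125} e_{12} + \frac{958}{25} e_{13} - \frac{5286}{125} e_{23} + \frac{2754}{125} e_{123}
Answer: -\frac{2844}{25} - \frac{2404}{25} e_{1} + \frac{3018}{25} e_{2} + \frac{306}{25} e_{3} - \frac{17226}{125} e_{12} + \frac{958}{25} e_{13} - \frac{5286}{125} e_{23} + \frac{2754}{125} e_{123}


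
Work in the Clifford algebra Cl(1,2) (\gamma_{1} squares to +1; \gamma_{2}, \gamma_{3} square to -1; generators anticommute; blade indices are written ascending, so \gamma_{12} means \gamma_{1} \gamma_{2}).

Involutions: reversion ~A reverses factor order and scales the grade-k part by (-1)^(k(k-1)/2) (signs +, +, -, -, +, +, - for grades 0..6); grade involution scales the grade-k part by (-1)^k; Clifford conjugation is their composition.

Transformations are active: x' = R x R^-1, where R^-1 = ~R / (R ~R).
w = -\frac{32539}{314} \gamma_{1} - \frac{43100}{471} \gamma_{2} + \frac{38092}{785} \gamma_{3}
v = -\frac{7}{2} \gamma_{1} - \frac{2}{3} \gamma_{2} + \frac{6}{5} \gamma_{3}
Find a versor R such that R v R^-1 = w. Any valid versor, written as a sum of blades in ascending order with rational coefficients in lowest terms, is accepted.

Equal squares first: v^2 = w^2 = \frac{9329}{900}. Then v + w = -\frac{16819}{157} \gamma_{1} - \frac{43414}{471} \gamma_{2} + \frac{39034}{785} \gamma_{3} is a versor taking v to w, provided it is invertible.
Answer: -\frac{16819}{157} \gamma_{1} - \frac{43414}{471} \gamma_{2} + \frac{39034}{785} \gamma_{3}


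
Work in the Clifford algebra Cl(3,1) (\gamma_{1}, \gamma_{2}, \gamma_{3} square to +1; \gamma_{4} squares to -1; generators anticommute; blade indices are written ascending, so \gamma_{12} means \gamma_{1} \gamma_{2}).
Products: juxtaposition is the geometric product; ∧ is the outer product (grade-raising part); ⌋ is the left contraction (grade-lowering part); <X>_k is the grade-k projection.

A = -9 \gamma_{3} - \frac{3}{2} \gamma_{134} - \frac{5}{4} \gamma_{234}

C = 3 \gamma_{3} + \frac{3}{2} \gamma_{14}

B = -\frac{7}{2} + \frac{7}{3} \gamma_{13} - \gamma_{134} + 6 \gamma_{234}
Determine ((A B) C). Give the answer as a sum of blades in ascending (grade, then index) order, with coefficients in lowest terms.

step 1: -6 + 21 \gamma_{1} + \frac{63}{2} \gamma_{3} + \frac{7}{2} \gamma_{4} - \frac{41}{4} \gamma_{12} - 9 \gamma_{14} + 54 \gamma_{24} - \frac{35}{12} \gamma_{124} + \frac{21}{4} \gamma_{134} + \frac{35}{8} \gamma_{234}
step 2: 81 + \frac{21}{4} \gamma_{1} + \frac{35}{8} \gamma_{2} - \frac{207}{8} \gamma_{3} + \frac{63}{2} \gamma_{4} - 81 \gamma_{12} + 63 \gamma_{13} - \frac{99}{4} \gamma_{14} + \frac{9}{4} \gamma_{24} - \frac{21}{2} \gamma_{34} - \frac{387}{16} \gamma_{123} - \frac{81}{4} \gamma_{134} - 162 \gamma_{234} + \frac{35}{4} \gamma_{1234}
Answer: 81 + \frac{21}{4} \gamma_{1} + \frac{35}{8} \gamma_{2} - \frac{207}{8} \gamma_{3} + \frac{63}{2} \gamma_{4} - 81 \gamma_{12} + 63 \gamma_{13} - \frac{99}{4} \gamma_{14} + \frac{9}{4} \gamma_{24} - \frac{21}{2} \gamma_{34} - \frac{387}{16} \gamma_{123} - \frac{81}{4} \gamma_{134} - 162 \gamma_{234} + \frac{35}{4} \gamma_{1234}


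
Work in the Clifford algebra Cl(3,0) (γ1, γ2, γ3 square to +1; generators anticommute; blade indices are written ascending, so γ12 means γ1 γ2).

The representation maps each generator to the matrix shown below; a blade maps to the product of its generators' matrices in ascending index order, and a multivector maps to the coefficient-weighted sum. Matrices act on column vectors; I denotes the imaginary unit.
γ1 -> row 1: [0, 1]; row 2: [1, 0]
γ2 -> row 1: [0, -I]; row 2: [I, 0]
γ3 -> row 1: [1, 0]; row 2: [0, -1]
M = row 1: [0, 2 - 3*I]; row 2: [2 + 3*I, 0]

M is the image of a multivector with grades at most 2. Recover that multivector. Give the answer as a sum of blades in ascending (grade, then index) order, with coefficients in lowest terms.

Method: 1, rho(γ1), rho(γ2), rho(γ3) form a trace-orthogonal basis of the 2x2 complex matrices (tr(X Y) = 2 if X = Y, else 0), so M = m0*1 + m1*rho(γ1) + m2*rho(γ2) + m3*rho(γ3) with m0 = tr(M)/2 = 0, m1 = tr(M rho(γ1))/2 = 2, m2 = tr(M rho(γ2))/2 = 3, m3 = tr(M rho(γ3))/2 = 0.
Multiplying table entries, the bivector images are rho(γ12) = I*rho(γ3), rho(γ13) = -I*rho(γ2), rho(γ23) = I*rho(γ1); with real blade coefficients the real parts of m0..m3 are the coefficients of 1, γ1, γ2, γ3 and the imaginary parts give the bivectors (γ23: Im m1, γ13: -Im m2, γ12: Im m3).
Answer: 2*γ1 + 3*γ2


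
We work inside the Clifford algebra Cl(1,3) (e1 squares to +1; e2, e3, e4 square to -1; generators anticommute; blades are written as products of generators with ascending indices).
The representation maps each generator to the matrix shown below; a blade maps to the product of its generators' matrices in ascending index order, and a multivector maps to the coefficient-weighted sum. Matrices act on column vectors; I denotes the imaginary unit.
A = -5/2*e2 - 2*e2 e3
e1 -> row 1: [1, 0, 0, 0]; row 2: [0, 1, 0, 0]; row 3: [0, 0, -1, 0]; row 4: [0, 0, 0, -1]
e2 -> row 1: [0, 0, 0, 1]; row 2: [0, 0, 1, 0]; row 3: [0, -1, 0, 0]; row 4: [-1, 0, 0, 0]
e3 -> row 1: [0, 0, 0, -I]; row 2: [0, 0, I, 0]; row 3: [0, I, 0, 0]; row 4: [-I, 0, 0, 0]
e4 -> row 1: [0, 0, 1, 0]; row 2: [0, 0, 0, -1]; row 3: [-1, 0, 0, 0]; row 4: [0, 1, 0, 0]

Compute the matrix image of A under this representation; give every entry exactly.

Bivector images (products of the table entries): rho(e2 e3) = rho(e2)rho(e3) = row 1: [-I, 0, 0, 0]; row 2: [0, I, 0, 0]; row 3: [0, 0, -I, 0]; row 4: [0, 0, 0, I].
M = (-5/2)*rho(e2) + (-2)*rho(e2 e3), summed entrywise:
Answer: row 1: [2*I, 0, 0, -5/2]; row 2: [0, -2*I, -5/2, 0]; row 3: [0, 5/2, 2*I, 0]; row 4: [5/2, 0, 0, -2*I]


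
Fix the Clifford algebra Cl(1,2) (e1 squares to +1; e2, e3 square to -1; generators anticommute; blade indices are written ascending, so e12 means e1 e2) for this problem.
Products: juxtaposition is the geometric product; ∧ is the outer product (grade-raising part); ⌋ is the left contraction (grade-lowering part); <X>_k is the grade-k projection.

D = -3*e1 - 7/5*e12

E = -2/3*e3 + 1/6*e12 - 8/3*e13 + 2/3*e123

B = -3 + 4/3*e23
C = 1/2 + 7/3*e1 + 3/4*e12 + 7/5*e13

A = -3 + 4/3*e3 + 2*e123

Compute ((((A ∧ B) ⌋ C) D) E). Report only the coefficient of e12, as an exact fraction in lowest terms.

step 1: 9 - 4*e3 - 4*e23 - 6*e123
step 2: 9/2 + 77/5*e1 + 27/4*e12 + 63/5*e13
step 3: -1113/20 - 27/2*e1 - 131/100*e2 + 189/5*e3 - 63/10*e12 - 441/25*e23
step 4: 483/20 - 10711/120*e1 - 1401/100*e2 + 689/10*e3 - 16303/200*e12 + 11519/75*e13 - 3739/150*e23 - 2257/75*e123
Answer: -16303/200


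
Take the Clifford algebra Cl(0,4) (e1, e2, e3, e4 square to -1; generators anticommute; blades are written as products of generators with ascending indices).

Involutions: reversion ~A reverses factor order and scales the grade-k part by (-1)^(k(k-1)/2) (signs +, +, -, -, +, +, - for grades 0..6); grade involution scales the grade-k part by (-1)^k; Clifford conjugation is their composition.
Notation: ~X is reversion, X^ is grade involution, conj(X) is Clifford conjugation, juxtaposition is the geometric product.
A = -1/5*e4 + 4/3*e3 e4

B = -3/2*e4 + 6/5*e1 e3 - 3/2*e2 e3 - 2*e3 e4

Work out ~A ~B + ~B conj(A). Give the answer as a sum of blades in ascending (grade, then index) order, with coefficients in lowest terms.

first term: 71/30 - 12/5*e3 + 8/5*e1 e4 - 2*e2 e4 + 6/25*e1 e3 e4 - 3/10*e2 e3 e4
second term: 89/30 + 8/5*e3 - 8/5*e1 e4 + 2*e2 e4 - 6/25*e1 e3 e4 + 3/10*e2 e3 e4
Answer: 16/3 - 4/5*e3


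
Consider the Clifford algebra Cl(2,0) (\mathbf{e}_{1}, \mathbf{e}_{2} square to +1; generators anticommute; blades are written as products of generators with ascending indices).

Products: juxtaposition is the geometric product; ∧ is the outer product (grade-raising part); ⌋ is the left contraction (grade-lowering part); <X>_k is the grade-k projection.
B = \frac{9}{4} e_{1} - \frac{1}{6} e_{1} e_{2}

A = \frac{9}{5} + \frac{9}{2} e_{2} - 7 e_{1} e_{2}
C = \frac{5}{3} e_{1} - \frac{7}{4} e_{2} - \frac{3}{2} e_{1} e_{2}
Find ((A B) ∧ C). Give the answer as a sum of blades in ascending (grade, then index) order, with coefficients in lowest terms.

step 1: -\frac{7}{6} + \frac{24}{5} e_{1} + \frac{63}{4} e_{2} - \frac{417}{40} e_{1} e_{2}
step 2: -\frac{35}{18} e_{1} + \frac{49}{24} e_{2} - \frac{329}{10} e_{1} e_{2}
Answer: -\frac{35}{18} e_{1} + \frac{49}{24} e_{2} - \frac{329}{10} e_{1} e_{2}


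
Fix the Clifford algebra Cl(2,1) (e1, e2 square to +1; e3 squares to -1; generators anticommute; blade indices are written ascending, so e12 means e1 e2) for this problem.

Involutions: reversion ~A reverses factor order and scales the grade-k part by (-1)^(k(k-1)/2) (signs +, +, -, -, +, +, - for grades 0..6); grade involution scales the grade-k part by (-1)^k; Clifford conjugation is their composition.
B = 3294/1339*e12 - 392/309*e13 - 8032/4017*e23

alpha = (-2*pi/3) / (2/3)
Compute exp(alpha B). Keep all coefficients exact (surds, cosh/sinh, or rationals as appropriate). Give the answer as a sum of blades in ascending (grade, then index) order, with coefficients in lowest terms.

B^2 term by term: the squares give (3294/1339)^2*(e12)^2 + (-392/309)^2*(e13)^2 + (-8032/4017)^2*(e23)^2 = 10850436/1792921*(-1) + 153664/95481*(+1) + 64513024/16136289*(+1) = -4/9 (each basis 2-blade squares to minus the product of its generators' squares); cross terms between blades sharing an index anticommute and cancel. So B^2 = -4/9.
B^2 = -4/9 — the negative square puts this in the circular regime; l = 2/3, alpha*l = -2*pi/3, so exp(alpha B) = cos(-2*pi/3) + (sin(-2*pi/3)/(2/3))*B = -1/2 + (-3*sqrt(3)/4)*B.
Answer: -1/2 - 4941*sqrt(3)/2678*e12 + 98*sqrt(3)/103*e13 + 2008*sqrt(3)/1339*e23


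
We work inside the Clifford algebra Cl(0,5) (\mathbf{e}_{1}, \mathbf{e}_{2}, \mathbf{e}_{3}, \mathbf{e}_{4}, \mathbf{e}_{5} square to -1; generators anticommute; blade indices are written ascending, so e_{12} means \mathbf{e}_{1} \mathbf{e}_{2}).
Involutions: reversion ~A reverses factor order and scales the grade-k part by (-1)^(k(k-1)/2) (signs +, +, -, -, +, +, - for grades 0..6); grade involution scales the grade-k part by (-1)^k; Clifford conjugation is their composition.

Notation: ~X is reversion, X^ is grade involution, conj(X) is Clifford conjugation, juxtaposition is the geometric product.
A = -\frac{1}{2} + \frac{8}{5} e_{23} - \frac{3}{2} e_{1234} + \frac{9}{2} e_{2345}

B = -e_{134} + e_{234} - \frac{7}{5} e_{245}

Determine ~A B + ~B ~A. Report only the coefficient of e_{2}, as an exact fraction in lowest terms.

first term: -\frac{3}{2} e_{1} - \frac{3}{2} e_{2} + \frac{63}{10} e_{3} + \frac{8}{5} e_{4} - \frac{9}{2} e_{5} - \frac{8}{5} e_{124} + \frac{9}{2} e_{125} + \frac{1}{2} e_{134} + \frac{21}{10} e_{135} - \frac{1}{2} e_{234} + \frac{7}{10} e_{245} + \frac{56}{25} e_{345}
second term: -\frac{3}{2} e_{1} - \frac{3}{2} e_{2} + \frac{63}{10} e_{3} - \frac{8}{5} e_{4} - \frac{9}{2} e_{5} - \frac{8}{5} e_{124} - \frac{9}{2} e_{125} - \frac{1}{2} e_{134} - \frac{21}{10} e_{135} + \frac{1}{2} e_{234} - \frac{7}{10} e_{245} + \frac{56}{25} e_{345}
Answer: -3


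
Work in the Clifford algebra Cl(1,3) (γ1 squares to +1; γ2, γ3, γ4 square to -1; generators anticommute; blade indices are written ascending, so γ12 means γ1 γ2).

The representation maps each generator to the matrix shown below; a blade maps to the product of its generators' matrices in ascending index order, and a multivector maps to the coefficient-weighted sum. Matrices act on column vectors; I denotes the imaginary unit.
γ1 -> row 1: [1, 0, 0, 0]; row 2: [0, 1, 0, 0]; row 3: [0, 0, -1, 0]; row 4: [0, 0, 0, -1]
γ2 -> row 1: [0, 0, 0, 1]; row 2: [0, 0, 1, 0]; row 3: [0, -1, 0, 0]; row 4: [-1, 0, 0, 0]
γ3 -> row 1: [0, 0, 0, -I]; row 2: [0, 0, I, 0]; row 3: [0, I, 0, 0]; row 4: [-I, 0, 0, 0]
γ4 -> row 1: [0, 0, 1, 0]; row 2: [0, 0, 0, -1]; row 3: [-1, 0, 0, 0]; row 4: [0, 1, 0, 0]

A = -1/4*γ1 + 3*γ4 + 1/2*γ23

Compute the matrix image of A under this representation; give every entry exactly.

Bivector images (products of the table entries): rho(γ23) = rho(γ2)rho(γ3) = row 1: [-I, 0, 0, 0]; row 2: [0, I, 0, 0]; row 3: [0, 0, -I, 0]; row 4: [0, 0, 0, I].
M = (-1/4)*rho(γ1) + (3)*rho(γ4) + (1/2)*rho(γ23), summed entrywise:
Answer: row 1: [-1/4 - I/2, 0, 3, 0]; row 2: [0, -1/4 + I/2, 0, -3]; row 3: [-3, 0, 1/4 - I/2, 0]; row 4: [0, 3, 0, 1/4 + I/2]


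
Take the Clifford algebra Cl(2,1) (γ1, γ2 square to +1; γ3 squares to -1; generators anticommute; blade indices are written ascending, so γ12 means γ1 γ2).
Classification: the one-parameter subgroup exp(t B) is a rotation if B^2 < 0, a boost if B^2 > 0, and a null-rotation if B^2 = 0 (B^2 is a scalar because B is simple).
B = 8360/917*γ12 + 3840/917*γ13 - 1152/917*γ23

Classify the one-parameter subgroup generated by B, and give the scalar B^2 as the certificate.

B^2 term by term: the squares give (8360/917)^2*(γ12)^2 + (3840/917)^2*(γ13)^2 + (-1152/917)^2*(γ23)^2 = 69889600/840889*(-1) + 14745600/840889*(+1) + 1327104/840889*(+1) = -64 (each basis 2-blade squares to minus the product of its generators' squares); cross terms between blades sharing an index anticommute and cancel. So B^2 = -64.
Answer: rotation, certificate B^2 = -64. Certificate logic: -64 is a conjugation-invariant scalar, so its sign fixes rotation versus boost versus null-rotation outright.


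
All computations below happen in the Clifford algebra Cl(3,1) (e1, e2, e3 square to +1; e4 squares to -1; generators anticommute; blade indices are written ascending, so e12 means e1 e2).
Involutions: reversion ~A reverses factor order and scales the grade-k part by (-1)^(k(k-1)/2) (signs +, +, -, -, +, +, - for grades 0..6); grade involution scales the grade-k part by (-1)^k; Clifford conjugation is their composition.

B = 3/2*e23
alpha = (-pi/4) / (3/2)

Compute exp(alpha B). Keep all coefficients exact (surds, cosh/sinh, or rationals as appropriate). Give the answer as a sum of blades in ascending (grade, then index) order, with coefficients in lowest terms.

B^2 = (3/2)^2*(e23)^2 = 9/4*(-1) = -9/4 (a basis 2-blade squares to minus the product of its generators' squares).
B^2 = -9/4 — circular case — the even/odd split gives cos and sin: l = 3/2, alpha*l = -pi/4, so exp(alpha B) = cos(-pi/4) + (sin(-pi/4)/(3/2))*B = sqrt(2)/2 + (-sqrt(2)/3)*B.
Answer: sqrt(2)/2 - sqrt(2)/2*e23


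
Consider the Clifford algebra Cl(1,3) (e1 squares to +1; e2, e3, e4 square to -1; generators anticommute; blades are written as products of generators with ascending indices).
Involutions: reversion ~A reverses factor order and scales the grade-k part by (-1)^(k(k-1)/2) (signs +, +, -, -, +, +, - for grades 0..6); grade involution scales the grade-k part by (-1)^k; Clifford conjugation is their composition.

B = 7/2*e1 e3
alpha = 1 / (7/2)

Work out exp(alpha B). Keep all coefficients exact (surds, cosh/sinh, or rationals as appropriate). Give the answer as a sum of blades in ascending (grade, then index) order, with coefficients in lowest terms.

B^2 = (7/2)^2*(e1 e3)^2 = 49/4*(+1) = 49/4 (a basis 2-blade squares to minus the product of its generators' squares).
B^2 = 49/4 — the positive square puts this in the hyperbolic regime; l = 7/2, alpha*l = 1, so exp(alpha B) = cosh(1) + (sinh(1)/(7/2))*B = cosh(1) + (2*sinh(1)/7)*B.
Answer: cosh(1) + sinh(1)*e1 e3


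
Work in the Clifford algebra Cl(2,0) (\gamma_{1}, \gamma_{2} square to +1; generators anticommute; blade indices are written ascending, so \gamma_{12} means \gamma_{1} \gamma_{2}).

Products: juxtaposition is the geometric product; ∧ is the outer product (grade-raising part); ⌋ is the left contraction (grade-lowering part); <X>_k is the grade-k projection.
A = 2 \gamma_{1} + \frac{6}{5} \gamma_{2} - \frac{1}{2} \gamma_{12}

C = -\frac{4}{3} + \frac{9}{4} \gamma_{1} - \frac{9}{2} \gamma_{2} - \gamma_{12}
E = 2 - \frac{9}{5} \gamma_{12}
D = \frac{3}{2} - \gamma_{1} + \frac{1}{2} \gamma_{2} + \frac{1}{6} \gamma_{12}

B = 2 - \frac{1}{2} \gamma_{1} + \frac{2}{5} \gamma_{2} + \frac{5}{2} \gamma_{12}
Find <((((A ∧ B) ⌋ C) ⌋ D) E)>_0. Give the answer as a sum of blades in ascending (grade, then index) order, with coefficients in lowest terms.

step 1: 4 \gamma_{1} + \frac{12}{5} \gamma_{2} + \frac{2}{5} \gamma_{12}
step 2: -\frac{7}{5} + \frac{12}{5} \gamma_{1} - 4 \gamma_{2}
step 3: -\frac{13}{2} + \frac{31}{15} \gamma_{1} - \frac{3}{10} \gamma_{2} - \frac{7}{30} \gamma_{12}
step 4: -\frac{671}{50} + \frac{539}{150} \gamma_{1} - \frac{108}{25} \gamma_{2} + \frac{337}{30} \gamma_{12}
step 5: -\frac{671}{50}
Answer: -\frac{671}{50}


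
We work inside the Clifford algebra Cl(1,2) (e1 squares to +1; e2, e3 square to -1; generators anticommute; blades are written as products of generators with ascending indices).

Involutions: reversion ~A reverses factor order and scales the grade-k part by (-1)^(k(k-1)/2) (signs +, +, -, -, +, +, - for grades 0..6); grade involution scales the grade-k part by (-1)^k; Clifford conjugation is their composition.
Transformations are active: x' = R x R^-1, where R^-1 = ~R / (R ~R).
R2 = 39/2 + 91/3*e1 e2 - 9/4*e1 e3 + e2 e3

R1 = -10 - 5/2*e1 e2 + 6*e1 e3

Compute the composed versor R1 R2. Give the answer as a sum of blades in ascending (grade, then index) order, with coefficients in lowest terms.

Distribute over the terms of R1 (each basis-blade product reordered to ascending indices, repeated generators contracted through their squares):
(-10) R2 = -195 - 910/3*e1 e2 + 45/2*e1 e3 - 10*e2 e3
(-5/2*e1 e2) R2 = -455/6 - 195/4*e1 e2 + 5/2*e1 e3 - 45/8*e2 e3
(6*e1 e3) R2 = -27/2 + 6*e1 e2 + 117*e1 e3 + 182*e2 e3
Summing the partial products and collecting blades:
Answer: -853/3 - 4153/12*e1 e2 + 142*e1 e3 + 1331/8*e2 e3


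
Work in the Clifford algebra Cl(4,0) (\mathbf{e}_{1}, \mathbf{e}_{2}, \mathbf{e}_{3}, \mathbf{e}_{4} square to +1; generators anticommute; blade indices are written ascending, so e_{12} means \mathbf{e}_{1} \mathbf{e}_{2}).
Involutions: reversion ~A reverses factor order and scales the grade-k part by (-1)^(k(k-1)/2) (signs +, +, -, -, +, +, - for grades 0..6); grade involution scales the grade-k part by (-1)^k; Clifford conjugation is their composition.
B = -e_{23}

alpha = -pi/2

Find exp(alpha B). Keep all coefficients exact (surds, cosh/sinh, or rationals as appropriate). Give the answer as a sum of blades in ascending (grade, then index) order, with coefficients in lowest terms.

B^2 = (-1)^2*(e_{23})^2 = 1*(-1) = -1 (a basis 2-blade squares to minus the product of its generators' squares).
B^2 = -1 — circular case — the even/odd split gives cos and sin: l = 1, alpha*l = - \frac{\pi}{2}, so exp(alpha B) = cos(- \frac{\pi}{2}) + (sin(- \frac{\pi}{2})/1)*B = 0 + (-1)*B.
Answer: e_{23}


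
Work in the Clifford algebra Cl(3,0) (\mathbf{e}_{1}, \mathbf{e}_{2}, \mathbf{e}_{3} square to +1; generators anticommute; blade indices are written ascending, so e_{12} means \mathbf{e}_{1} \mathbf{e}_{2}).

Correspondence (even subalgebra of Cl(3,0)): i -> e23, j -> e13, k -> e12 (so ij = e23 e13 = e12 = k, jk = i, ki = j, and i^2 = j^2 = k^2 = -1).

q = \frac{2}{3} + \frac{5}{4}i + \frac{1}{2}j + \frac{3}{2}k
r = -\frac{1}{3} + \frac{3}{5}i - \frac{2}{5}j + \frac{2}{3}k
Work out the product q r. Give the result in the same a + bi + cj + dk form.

In blades: q = \frac{2}{3} + \frac{3}{2} e_{12} + \frac{1}{2} e_{13} + \frac{5}{4} e_{23}, r = -\frac{1}{3} + \frac{2}{3} e_{12} - \frac{2}{5} e_{13} + \frac{3}{5} e_{23}.
Distribute q over r term by term (generator squares from the signature, products reordered to ascending indices): (\frac{2}{3})*r = -\frac{2}{9} + \frac{4}{9} e_{12} - \frac{4}{15} e_{13} + \frac{2}{5} e_{23}; (\frac{3}{2} e_{12})*r = -1 - \frac{1}{2} e_{12} + \frac{9}{10} e_{13} + \frac{3}{5} e_{23}; (\frac{1}{2} e_{13})*r = \frac{1}{5} - \frac{3}{10} e_{12} - \frac{1}{6} e_{13} + \frac{1}{3} e_{23}; (\frac{5}{4} e_{23})*r = -\frac{3}{4} - \frac{1}{2} e_{12} - \frac{5}{6} e_{13} - \frac{5}{12} e_{23}.
Sum: -\frac{319}{180} - \frac{77}{90} e_{12} - \frac{11}{30} e_{13} + \frac{11}{12} e_{23}; translating back through the correspondence:
Answer: -\frac{319}{180} + \frac{11}{12}i - \frac{11}{30}j - \frac{77}{90}k


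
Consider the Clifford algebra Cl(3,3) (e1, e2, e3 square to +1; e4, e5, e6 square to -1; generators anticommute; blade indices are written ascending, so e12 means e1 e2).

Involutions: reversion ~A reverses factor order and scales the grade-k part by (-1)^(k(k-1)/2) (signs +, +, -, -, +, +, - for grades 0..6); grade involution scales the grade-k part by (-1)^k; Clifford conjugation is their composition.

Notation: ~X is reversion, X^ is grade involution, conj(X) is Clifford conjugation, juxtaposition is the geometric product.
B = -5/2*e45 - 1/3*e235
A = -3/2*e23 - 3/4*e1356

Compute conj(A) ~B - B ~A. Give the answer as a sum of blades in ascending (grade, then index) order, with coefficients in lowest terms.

first term: -1/2*e5 + 1/4*e126 - 15/8*e1346 + 15/4*e2345
second term: 1/2*e5 - 1/4*e126 - 15/8*e1346 - 15/4*e2345
Answer: -e5 + 1/2*e126 + 15/2*e2345


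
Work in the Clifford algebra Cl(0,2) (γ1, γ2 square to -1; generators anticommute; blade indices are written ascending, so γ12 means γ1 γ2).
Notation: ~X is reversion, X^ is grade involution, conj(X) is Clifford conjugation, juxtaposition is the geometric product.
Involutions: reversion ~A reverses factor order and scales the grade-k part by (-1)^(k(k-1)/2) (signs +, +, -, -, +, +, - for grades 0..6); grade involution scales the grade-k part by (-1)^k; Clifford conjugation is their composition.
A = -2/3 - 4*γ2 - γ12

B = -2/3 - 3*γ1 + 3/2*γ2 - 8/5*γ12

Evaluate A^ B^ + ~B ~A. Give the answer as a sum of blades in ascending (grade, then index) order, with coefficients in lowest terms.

first term: 218/45 - 99/10*γ1 - 14/3*γ2 - 154/15*γ12
second term: 218/45 + 99/10*γ1 + 14/3*γ2 + 154/15*γ12
Answer: 436/45


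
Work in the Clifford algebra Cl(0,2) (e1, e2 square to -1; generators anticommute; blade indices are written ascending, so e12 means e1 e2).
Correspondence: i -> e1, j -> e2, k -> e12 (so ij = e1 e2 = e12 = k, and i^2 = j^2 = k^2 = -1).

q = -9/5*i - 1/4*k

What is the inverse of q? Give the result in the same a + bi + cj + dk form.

In blades: q = -9/5*e1 - 1/4*e12.
With qbar = 9/5*e1 + 1/4*e12 (scalar fixed, mapped units negated), q qbar = 1321/400 (the sum of squared coefficients), so q^-1 = qbar / (1321/400) = 720/1321*e1 + 100/1321*e12; translating back:
Answer: 720/1321*i + 100/1321*k


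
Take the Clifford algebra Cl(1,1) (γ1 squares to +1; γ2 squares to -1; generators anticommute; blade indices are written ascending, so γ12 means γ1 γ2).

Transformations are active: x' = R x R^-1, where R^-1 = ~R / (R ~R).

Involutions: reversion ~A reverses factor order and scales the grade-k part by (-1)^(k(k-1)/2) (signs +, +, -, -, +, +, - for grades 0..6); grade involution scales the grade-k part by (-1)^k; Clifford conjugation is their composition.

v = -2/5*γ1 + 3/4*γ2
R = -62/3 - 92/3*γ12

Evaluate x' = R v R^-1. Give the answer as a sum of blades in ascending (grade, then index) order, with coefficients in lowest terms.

~R = -62/3 + 92/3*γ12, and R ~R = -1540/3, so R^-1 = ~R / (-1540/3).
R v = 469/15*γ1 - 833/30*γ2
Answer: 2407/825*γ1 - 9853/3300*γ2


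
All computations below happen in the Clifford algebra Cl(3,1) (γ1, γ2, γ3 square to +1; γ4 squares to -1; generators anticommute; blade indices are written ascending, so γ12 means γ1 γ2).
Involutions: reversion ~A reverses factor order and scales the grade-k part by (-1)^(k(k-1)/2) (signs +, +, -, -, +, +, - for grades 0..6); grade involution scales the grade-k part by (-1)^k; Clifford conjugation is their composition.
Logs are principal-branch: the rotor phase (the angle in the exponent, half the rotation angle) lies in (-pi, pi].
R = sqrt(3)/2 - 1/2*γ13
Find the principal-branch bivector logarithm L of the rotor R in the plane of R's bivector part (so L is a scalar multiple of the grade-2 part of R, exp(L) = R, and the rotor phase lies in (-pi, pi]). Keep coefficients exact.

The scalar part of R is sqrt(3)/2, which fixes the principal-branch rotor phase; the unit plane is then the bivector part divided by the sine of that phase, and L is that plane scaled by the phase.
Concretely: cos(phase) = sqrt(3)/2 gives phase = ±pi/6, and since phase/sin(phase) is even the sign is immaterial: L = (phase/sin(phase)) * <R>_2 = (pi/3) * <R>_2.
Answer: -pi/6*γ13


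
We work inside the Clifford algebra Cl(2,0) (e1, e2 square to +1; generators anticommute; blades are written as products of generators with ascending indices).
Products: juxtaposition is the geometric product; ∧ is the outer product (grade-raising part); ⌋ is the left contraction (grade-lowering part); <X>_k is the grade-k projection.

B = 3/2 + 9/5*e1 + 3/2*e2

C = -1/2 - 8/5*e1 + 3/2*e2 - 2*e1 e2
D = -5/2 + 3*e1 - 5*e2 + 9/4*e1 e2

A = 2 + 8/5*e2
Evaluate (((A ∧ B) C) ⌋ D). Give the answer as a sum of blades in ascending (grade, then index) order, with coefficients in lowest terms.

step 1: 3 + 18/5*e1 + 27/5*e2 - 72/25*e1 e2
step 2: -123/25 - 3/25*e1 - 1251/125*e2 + 237/25*e1 e2
step 3: 813/20 + 3879/500*e1 + 2433/100*e2 - 1107/100*e1 e2
Answer: 813/20 + 3879/500*e1 + 2433/100*e2 - 1107/100*e1 e2
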